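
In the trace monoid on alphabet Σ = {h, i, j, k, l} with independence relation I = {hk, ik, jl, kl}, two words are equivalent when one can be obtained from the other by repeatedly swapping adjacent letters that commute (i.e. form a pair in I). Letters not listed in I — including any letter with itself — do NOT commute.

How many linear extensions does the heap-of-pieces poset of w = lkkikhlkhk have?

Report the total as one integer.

#0=l has no predecessor
#1=k has no predecessor
#2=k depends on [1:k]
#3=i depends on [0:l]
#4=k depends on [2:k]
#5=h depends on [3:i]
#6=l depends on [5:h]
#7=k depends on [4:k]
#8=h depends on [6:l]
#9=k depends on [7:k]
sources: [0:l, 1:k]
N(rest) = Σ N(rest − s) over sources s of rest; N(one piece) = 1:
  size 1 → [8]=1  [9]=1
  size 2 → [6,8]=1  [7,9]=1  [8,9]=2
  size 3 → [4,7,9]=1  [5,6,8]=1  [6,8,9]=3  [7,8,9]=3
  size 4 → [2,4,7,9]=1  [3,5,6,8]=1  [4,7,8,9]=4  [5,6,8,9]=4  [6,7,8,9]=6
  size 5 → [0,3,5,6,8]=1  [1,2,4,7,9]=1  [2,4,7,8,9]=5  [3,5,6,8,9]=5  [4,6,7,8,9]=10  [5,6,7,8,9]=10
  size 6 → [0,3,5,6,8,9]=6  [1,2,4,7,8,9]=6  [2,4,6,7,8,9]=15  [3,5,6,7,8,9]=15  [4,5,6,7,8,9]=20
  size 7 → [0,3,5,6,7,8,9]=21  [1,2,4,6,7,8,9]=21  [2,4,5,6,7,8,9]=35  [3,4,5,6,7,8,9]=35
  size 8 → [0,3,4,5,6,7,8,9]=56  [1,2,4,5,6,7,8,9]=56  [2,3,4,5,6,7,8,9]=70
  first=0(l) contributes 126
  first=1(k) contributes 126
|[w]| = 252

252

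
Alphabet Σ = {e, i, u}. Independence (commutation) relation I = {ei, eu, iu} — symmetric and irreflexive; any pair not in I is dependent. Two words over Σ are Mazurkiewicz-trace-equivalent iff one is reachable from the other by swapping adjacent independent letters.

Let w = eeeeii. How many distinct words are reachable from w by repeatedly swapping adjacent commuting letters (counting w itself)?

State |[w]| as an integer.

15

drop 0:e onto floor
drop 1:e onto {0:e}
drop 2:e onto {1:e}
drop 3:e onto {2:e}
drop 4:i onto floor
drop 5:i onto {4:i}
ground layer = {0:e, 4:i}
drop-orders for the pieces not yet dropped (sum over which currently-grounded one goes next):
  1 to go: {3} 1  {5} 1
  2 to go: {2,3} 1  {3,5} 2  {4,5} 1
  3 to go: {1,2,3} 1  {2,3,5} 3  {3,4,5} 3
  4 to go: {0,1,2,3} 1  {1,2,3,5} 4  {2,3,4,5} 6
  if 0:e drops first: 10 orders
  if 4:i drops first: 5 orders
heap linearizations: 15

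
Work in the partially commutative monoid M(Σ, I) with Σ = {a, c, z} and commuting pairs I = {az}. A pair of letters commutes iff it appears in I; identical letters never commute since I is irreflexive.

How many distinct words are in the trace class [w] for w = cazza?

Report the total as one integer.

6

0(c) covers ∅
1(a) covers 0:c
2(z) covers 0:c
3(z) covers 2:z
4(a) covers 1:a
floor of heap: 0:c
completions by unplaced set U, small U first (add the entries for U minus each lowest piece of U):
  |U|=1: {3}:1  {4}:1
  |U|=2: {1,4}:1  {2,3}:1  {3,4}:2
  |U|=3: {1,3,4}:3  {2,3,4}:3
  start at 0(c): 6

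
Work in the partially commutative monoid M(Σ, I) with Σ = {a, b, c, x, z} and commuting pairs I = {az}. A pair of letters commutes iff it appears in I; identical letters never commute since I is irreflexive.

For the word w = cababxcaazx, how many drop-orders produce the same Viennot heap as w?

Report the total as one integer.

3

piece 0:c — minimal
piece 1:a rests on {0:c}
piece 2:b rests on {1:a}
piece 3:a rests on {2:b}
piece 4:b rests on {3:a}
piece 5:x rests on {4:b}
piece 6:c rests on {5:x}
piece 7:a rests on {6:c}
piece 8:a rests on {7:a}
piece 9:z rests on {6:c}
piece 10:x rests on {8:a, 9:z}
minimal pieces: {0:c}
ways to finish when only these pieces remain (= sum over removing one remaining piece with nothing left below it):
  1 left: {10}→1
  2 left: {8,10}→1  {9,10}→1
  3 left: {7,8,10}→1  {8,9,10}→2
  4 left: {7,8,9,10}→3
  5 left: {6,7,8,9,10}→3
  6 left: {5,6,7,8,9,10}→3
  7 left: {4,5,6,7,8,9,10}→3
  8 left: {3,4,5,6,7,8,9,10}→3
  9 left: {2,3,4,5,6,7,8,9,10}→3
  placing 0:c first → 3 extensions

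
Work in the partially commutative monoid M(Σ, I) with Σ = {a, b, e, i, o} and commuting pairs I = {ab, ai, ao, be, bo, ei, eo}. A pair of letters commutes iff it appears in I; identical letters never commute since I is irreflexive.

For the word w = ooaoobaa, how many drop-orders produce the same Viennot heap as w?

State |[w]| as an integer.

#0=o has no predecessor
#1=o depends on [0:o]
#2=a has no predecessor
#3=o depends on [1:o]
#4=o depends on [3:o]
#5=b has no predecessor
#6=a depends on [2:a]
#7=a depends on [6:a]
sources: [0:o, 2:a, 5:b]
N(rest) = Σ N(rest − s) over sources s of rest; N(one piece) = 1:
  size 1 → [4]=1  [5]=1  [7]=1
  size 2 → [3,4]=1  [4,5]=2  [4,7]=2  [5,7]=2  [6,7]=1
  size 3 → [1,3,4]=1  [2,6,7]=1  [3,4,5]=3  [3,4,7]=3  [4,5,7]=6  [4,6,7]=3  [5,6,7]=3
  size 4 → [0,1,3,4]=1  [1,3,4,5]=4  [1,3,4,7]=4  [2,4,6,7]=4  [2,5,6,7]=4  [3,4,5,7]=12  [3,4,6,7]=6  [4,5,6,7]=12
  size 5 → [0,1,3,4,5]=5  [0,1,3,4,7]=5  [1,3,4,5,7]=20  [1,3,4,6,7]=10  [2,3,4,6,7]=10  [2,4,5,6,7]=20  [3,4,5,6,7]=30
  size 6 → [0,1,3,4,5,7]=30  [0,1,3,4,6,7]=15  [1,2,3,4,6,7]=20  [1,3,4,5,6,7]=60  [2,3,4,5,6,7]=60
  first=0(o) contributes 140
  first=2(a) contributes 105
  first=5(b) contributes 35
|[w]| = 280

280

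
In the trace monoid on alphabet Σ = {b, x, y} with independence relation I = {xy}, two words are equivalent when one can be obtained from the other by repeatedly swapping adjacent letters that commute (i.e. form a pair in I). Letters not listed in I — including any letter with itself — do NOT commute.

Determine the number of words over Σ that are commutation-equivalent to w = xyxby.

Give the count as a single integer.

piece 0:x — minimal
piece 1:y — minimal
piece 2:x rests on {0:x}
piece 3:b rests on {1:y, 2:x}
piece 4:y rests on {3:b}
minimal pieces: {0:x, 1:y}
ways to finish when only these pieces remain (= sum over removing one remaining piece with nothing left below it):
  1 left: {4}→1
  2 left: {3,4}→1
  3 left: {1,3,4}→1  {2,3,4}→1
  placing 0:x first → 2 extensions
  placing 1:y first → 1 extensions
total linear extensions = 3

3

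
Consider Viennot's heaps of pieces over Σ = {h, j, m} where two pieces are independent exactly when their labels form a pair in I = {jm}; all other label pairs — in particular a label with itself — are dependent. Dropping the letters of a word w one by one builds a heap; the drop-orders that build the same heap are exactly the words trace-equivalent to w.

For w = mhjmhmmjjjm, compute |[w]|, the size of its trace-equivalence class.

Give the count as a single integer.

drop 0:m onto floor
drop 1:h onto {0:m}
drop 2:j onto {1:h}
drop 3:m onto {1:h}
drop 4:h onto {2:j, 3:m}
drop 5:m onto {4:h}
drop 6:m onto {5:m}
drop 7:j onto {4:h}
drop 8:j onto {7:j}
drop 9:j onto {8:j}
drop 10:m onto {6:m}
ground layer = {0:m}
drop-orders for the pieces not yet dropped (sum over which currently-grounded one goes next):
  1 to go: {9} 1  {10} 1
  2 to go: {6,10} 1  {8,9} 1  {9,10} 2
  3 to go: {5,6,10} 1  {6,9,10} 3  {7,8,9} 1  {8,9,10} 3
  4 to go: {5,6,9,10} 4  {6,8,9,10} 6  {7,8,9,10} 4
  5 to go: {5,6,8,9,10} 10  {6,7,8,9,10} 10
  6 to go: {5,6,7,8,9,10} 20
  7 to go: {4,5,6,7,8,9,10} 20
  8 to go: {2,4,5,6,7,8,9,10} 20  {3,4,5,6,7,8,9,10} 20
  9 to go: {2,3,4,5,6,7,8,9,10} 40
  if 0:m drops first: 40 orders

40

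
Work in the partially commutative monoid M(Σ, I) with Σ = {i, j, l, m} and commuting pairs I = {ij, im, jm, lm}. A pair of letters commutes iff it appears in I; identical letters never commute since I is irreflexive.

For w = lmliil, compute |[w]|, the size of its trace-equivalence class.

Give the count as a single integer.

6

piece 0:l — minimal
piece 1:m — minimal
piece 2:l rests on {0:l}
piece 3:i rests on {2:l}
piece 4:i rests on {3:i}
piece 5:l rests on {4:i}
minimal pieces: {0:l, 1:m}
ways to finish when only these pieces remain (= sum over removing one remaining piece with nothing left below it):
  1 left: {1}→1  {5}→1
  2 left: {1,5}→2  {4,5}→1
  3 left: {1,4,5}→3  {3,4,5}→1
  4 left: {1,3,4,5}→4  {2,3,4,5}→1
  placing 0:l first → 5 extensions
  placing 1:m first → 1 extensions
total linear extensions = 6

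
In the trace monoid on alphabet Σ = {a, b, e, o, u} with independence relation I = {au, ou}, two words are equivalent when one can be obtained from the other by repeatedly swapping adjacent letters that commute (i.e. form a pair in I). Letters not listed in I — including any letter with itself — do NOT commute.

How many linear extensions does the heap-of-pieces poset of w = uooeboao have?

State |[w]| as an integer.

piece 0:u — minimal
piece 1:o — minimal
piece 2:o rests on {1:o}
piece 3:e rests on {0:u, 2:o}
piece 4:b rests on {3:e}
piece 5:o rests on {4:b}
piece 6:a rests on {5:o}
piece 7:o rests on {6:a}
minimal pieces: {0:u, 1:o}
ways to finish when only these pieces remain (= sum over removing one remaining piece with nothing left below it):
  1 left: {7}→1
  2 left: {6,7}→1
  3 left: {5,6,7}→1
  4 left: {4,5,6,7}→1
  5 left: {3,4,5,6,7}→1
  6 left: {0,3,4,5,6,7}→1  {2,3,4,5,6,7}→1
  placing 0:u first → 1 extensions
  placing 1:o first → 2 extensions
total linear extensions = 3

3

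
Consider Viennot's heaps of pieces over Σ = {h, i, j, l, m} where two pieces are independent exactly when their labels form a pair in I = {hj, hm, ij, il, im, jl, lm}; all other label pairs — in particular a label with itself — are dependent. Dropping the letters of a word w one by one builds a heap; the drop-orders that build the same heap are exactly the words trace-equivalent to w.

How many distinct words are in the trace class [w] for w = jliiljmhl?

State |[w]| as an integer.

piece 0:j — minimal
piece 1:l — minimal
piece 2:i — minimal
piece 3:i rests on {2:i}
piece 4:l rests on {1:l}
piece 5:j rests on {0:j}
piece 6:m rests on {5:j}
piece 7:h rests on {3:i, 4:l}
piece 8:l rests on {7:h}
minimal pieces: {0:j, 1:l, 2:i}
ways to finish when only these pieces remain (= sum over removing one remaining piece with nothing left below it):
  1 left: {6}→1  {8}→1
  2 left: {5,6}→1  {6,8}→2  {7,8}→1
  3 left: {0,5,6}→1  {3,7,8}→1  {4,7,8}→1  {5,6,8}→3  {6,7,8}→3
  4 left: {0,5,6,8}→4  {1,4,7,8}→1  {2,3,7,8}→1  {3,4,7,8}→2  {3,6,7,8}→4  {4,6,7,8}→4  {5,6,7,8}→6
  5 left: {0,5,6,7,8}→10  {1,3,4,7,8}→3  {1,4,6,7,8}→5  {2,3,4,7,8}→3  {2,3,6,7,8}→5  {3,4,6,7,8}→10  {3,5,6,7,8}→10  {4,5,6,7,8}→10
  6 left: {0,3,5,6,7,8}→20  {0,4,5,6,7,8}→20  {1,2,3,4,7,8}→6  {1,3,4,6,7,8}→18  {1,4,5,6,7,8}→15  {2,3,4,6,7,8}→18  {2,3,5,6,7,8}→15  {3,4,5,6,7,8}→30
  7 left: {0,1,4,5,6,7,8}→35  {0,2,3,5,6,7,8}→35  {0,3,4,5,6,7,8}→70  {1,2,3,4,6,7,8}→42  {1,3,4,5,6,7,8}→63  {2,3,4,5,6,7,8}→63
  placing 0:j first → 168 extensions
  placing 1:l first → 168 extensions
  placing 2:i first → 168 extensions
total linear extensions = 504

504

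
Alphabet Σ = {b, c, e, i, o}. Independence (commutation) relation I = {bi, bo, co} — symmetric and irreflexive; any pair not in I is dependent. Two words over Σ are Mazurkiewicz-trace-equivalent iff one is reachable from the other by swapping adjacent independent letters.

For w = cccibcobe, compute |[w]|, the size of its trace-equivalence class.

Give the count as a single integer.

#0=c has no predecessor
#1=c depends on [0:c]
#2=c depends on [1:c]
#3=i depends on [2:c]
#4=b depends on [2:c]
#5=c depends on [3:i, 4:b]
#6=o depends on [3:i]
#7=b depends on [5:c]
#8=e depends on [6:o, 7:b]
sources: [0:c]
N(rest) = Σ N(rest − s) over sources s of rest; N(one piece) = 1:
  size 1 → [8]=1
  size 2 → [6,8]=1  [7,8]=1
  size 3 → [5,7,8]=1  [6,7,8]=2
  size 4 → [4,5,7,8]=1  [5,6,7,8]=3
  size 5 → [3,5,6,7,8]=3  [4,5,6,7,8]=4
  size 6 → [3,4,5,6,7,8]=7
  size 7 → [2,3,4,5,6,7,8]=7
  first=0(c) contributes 7

7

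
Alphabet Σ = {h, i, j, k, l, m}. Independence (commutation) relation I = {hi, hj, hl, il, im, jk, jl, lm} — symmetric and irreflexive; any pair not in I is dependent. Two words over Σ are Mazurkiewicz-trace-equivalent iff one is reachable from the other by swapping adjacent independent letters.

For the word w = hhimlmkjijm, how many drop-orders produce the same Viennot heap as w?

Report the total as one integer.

65

drop 0:h onto floor
drop 1:h onto {0:h}
drop 2:i onto floor
drop 3:m onto {1:h}
drop 4:l onto floor
drop 5:m onto {3:m}
drop 6:k onto {2:i, 4:l, 5:m}
drop 7:j onto {2:i, 5:m}
drop 8:i onto {6:k, 7:j}
drop 9:j onto {8:i}
drop 10:m onto {9:j}
ground layer = {0:h, 2:i, 4:l}
drop-orders for the pieces not yet dropped (sum over which currently-grounded one goes next):
  1 to go: {10} 1
  2 to go: {9,10} 1
  3 to go: {8,9,10} 1
  4 to go: {6,8,9,10} 1  {7,8,9,10} 1
  5 to go: {4,6,8,9,10} 1  {6,7,8,9,10} 2
  6 to go: {2,6,7,8,9,10} 2  {4,6,7,8,9,10} 3  {5,6,7,8,9,10} 2
  7 to go: {2,4,6,7,8,9,10} 5  {2,5,6,7,8,9,10} 4  {3,5,6,7,8,9,10} 2  {4,5,6,7,8,9,10} 5
  8 to go: {1,3,5,6,7,8,9,10} 2  {2,3,5,6,7,8,9,10} 6  {2,4,5,6,7,8,9,10} 14  {3,4,5,6,7,8,9,10} 7
  9 to go: {0,1,3,5,6,7,8,9,10} 2  {1,2,3,5,6,7,8,9,10} 8  {1,3,4,5,6,7,8,9,10} 9  {2,3,4,5,6,7,8,9,10} 27
  if 0:h drops first: 44 orders
  if 2:i drops first: 11 orders
  if 4:l drops first: 10 orders
heap linearizations: 65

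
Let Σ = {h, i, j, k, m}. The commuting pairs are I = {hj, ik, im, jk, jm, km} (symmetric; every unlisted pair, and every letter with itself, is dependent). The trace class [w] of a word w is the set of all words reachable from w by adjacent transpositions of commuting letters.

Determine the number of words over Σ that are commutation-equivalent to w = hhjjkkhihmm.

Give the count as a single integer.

21

0(h) covers ∅
1(h) covers 0:h
2(j) covers ∅
3(j) covers 2:j
4(k) covers 1:h
5(k) covers 4:k
6(h) covers 5:k
7(i) covers 3:j, 6:h
8(h) covers 7:i
9(m) covers 8:h
10(m) covers 9:m
floor of heap: 0:h, 2:j
completions by unplaced set U, small U first (add the entries for U minus each lowest piece of U):
  |U|=1: {10}:1
  |U|=2: {9,10}:1
  |U|=3: {8,9,10}:1
  |U|=4: {7,8,9,10}:1
  |U|=5: {3,7,8,9,10}:1  {6,7,8,9,10}:1
  |U|=6: {2,3,7,8,9,10}:1  {3,6,7,8,9,10}:2  {5,6,7,8,9,10}:1
  |U|=7: {2,3,6,7,8,9,10}:3  {3,5,6,7,8,9,10}:3  {4,5,6,7,8,9,10}:1
  |U|=8: {1,4,5,6,7,8,9,10}:1  {2,3,5,6,7,8,9,10}:6  {3,4,5,6,7,8,9,10}:4
  |U|=9: {0,1,4,5,6,7,8,9,10}:1  {1,3,4,5,6,7,8,9,10}:5  {2,3,4,5,6,7,8,9,10}:10
  start at 0(h): 15
  start at 2(j): 6
sum over floor = 21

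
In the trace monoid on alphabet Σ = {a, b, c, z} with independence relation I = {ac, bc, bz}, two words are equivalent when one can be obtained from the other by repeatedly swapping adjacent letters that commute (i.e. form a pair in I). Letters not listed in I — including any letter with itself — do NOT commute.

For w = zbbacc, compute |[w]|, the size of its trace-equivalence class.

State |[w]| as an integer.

#0=z has no predecessor
#1=b has no predecessor
#2=b depends on [1:b]
#3=a depends on [0:z, 2:b]
#4=c depends on [0:z]
#5=c depends on [4:c]
sources: [0:z, 1:b]
N(rest) = Σ N(rest − s) over sources s of rest; N(one piece) = 1:
  size 1 → [3]=1  [5]=1
  size 2 → [2,3]=1  [3,5]=2  [4,5]=1
  size 3 → [1,2,3]=1  [2,3,5]=3  [3,4,5]=3
  size 4 → [0,3,4,5]=3  [1,2,3,5]=4  [2,3,4,5]=6
  first=0(z) contributes 10
  first=1(b) contributes 9
|[w]| = 19

19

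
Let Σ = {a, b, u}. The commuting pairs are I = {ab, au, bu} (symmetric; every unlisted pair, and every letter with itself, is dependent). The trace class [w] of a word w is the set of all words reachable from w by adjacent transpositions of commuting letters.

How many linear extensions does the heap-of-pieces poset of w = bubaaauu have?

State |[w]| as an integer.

560

0(b) covers ∅
1(u) covers ∅
2(b) covers 0:b
3(a) covers ∅
4(a) covers 3:a
5(a) covers 4:a
6(u) covers 1:u
7(u) covers 6:u
floor of heap: 0:b, 1:u, 3:a
completions by unplaced set U, small U first (add the entries for U minus each lowest piece of U):
  |U|=1: {2}:1  {5}:1  {7}:1
  |U|=2: {0,2}:1  {2,5}:2  {2,7}:2  {4,5}:1  {5,7}:2  {6,7}:1
  |U|=3: {0,2,5}:3  {0,2,7}:3  {1,6,7}:1  {2,4,5}:3  {2,5,7}:6  {2,6,7}:3  {3,4,5}:1  {4,5,7}:3  {5,6,7}:3
  |U|=4: {0,2,4,5}:6  {0,2,5,7}:12  {0,2,6,7}:6  {1,2,6,7}:4  {1,5,6,7}:4  {2,3,4,5}:4  {2,4,5,7}:12  {2,5,6,7}:12  {3,4,5,7}:4  {4,5,6,7}:6
  |U|=5: {0,1,2,6,7}:10  {0,2,3,4,5}:10  {0,2,4,5,7}:30  {0,2,5,6,7}:30  {1,2,5,6,7}:20  {1,4,5,6,7}:10  {2,3,4,5,7}:20  {2,4,5,6,7}:30  {3,4,5,6,7}:10
  |U|=6: {0,1,2,5,6,7}:60  {0,2,3,4,5,7}:60  {0,2,4,5,6,7}:90  {1,2,4,5,6,7}:60  {1,3,4,5,6,7}:20  {2,3,4,5,6,7}:60
  start at 0(b): 140
  start at 1(u): 210
  start at 3(a): 210
sum over floor = 560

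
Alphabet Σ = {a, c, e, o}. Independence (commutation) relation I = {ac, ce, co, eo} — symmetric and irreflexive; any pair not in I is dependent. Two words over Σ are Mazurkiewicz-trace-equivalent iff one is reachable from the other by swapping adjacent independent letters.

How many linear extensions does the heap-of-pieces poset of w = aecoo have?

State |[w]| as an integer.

0(a) covers ∅
1(e) covers 0:a
2(c) covers ∅
3(o) covers 0:a
4(o) covers 3:o
floor of heap: 0:a, 2:c
completions by unplaced set U, small U first (add the entries for U minus each lowest piece of U):
  |U|=1: {1}:1  {2}:1  {4}:1
  |U|=2: {1,2}:2  {1,4}:2  {2,4}:2  {3,4}:1
  |U|=3: {1,2,4}:6  {1,3,4}:3  {2,3,4}:3
  start at 0(a): 12
  start at 2(c): 3
sum over floor = 15

15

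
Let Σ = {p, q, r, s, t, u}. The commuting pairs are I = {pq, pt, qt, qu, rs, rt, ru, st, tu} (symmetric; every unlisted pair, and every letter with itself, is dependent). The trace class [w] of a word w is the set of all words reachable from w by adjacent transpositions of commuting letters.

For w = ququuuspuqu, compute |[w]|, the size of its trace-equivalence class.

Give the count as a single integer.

0(q) covers ∅
1(u) covers ∅
2(q) covers 0:q
3(u) covers 1:u
4(u) covers 3:u
5(u) covers 4:u
6(s) covers 2:q, 5:u
7(p) covers 6:s
8(u) covers 7:p
9(q) covers 6:s
10(u) covers 8:u
floor of heap: 0:q, 1:u
completions by unplaced set U, small U first (add the entries for U minus each lowest piece of U):
  |U|=1: {9}:1  {10}:1
  |U|=2: {8,10}:1  {9,10}:2
  |U|=3: {7,8,10}:1  {8,9,10}:3
  |U|=4: {7,8,9,10}:4
  |U|=5: {6,7,8,9,10}:4
  |U|=6: {2,6,7,8,9,10}:4  {5,6,7,8,9,10}:4
  |U|=7: {0,2,6,7,8,9,10}:4  {2,5,6,7,8,9,10}:8  {4,5,6,7,8,9,10}:4
  |U|=8: {0,2,5,6,7,8,9,10}:12  {2,4,5,6,7,8,9,10}:12  {3,4,5,6,7,8,9,10}:4
  |U|=9: {0,2,4,5,6,7,8,9,10}:24  {1,3,4,5,6,7,8,9,10}:4  {2,3,4,5,6,7,8,9,10}:16
  start at 0(q): 20
  start at 1(u): 40
sum over floor = 60

60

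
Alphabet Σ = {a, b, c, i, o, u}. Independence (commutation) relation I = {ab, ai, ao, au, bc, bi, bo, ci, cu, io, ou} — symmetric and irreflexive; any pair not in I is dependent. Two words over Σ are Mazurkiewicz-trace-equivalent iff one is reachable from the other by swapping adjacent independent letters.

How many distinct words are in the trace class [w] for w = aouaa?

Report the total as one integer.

#0=a has no predecessor
#1=o has no predecessor
#2=u has no predecessor
#3=a depends on [0:a]
#4=a depends on [3:a]
sources: [0:a, 1:o, 2:u]
N(rest) = Σ N(rest − s) over sources s of rest; N(one piece) = 1:
  size 1 → [1]=1  [2]=1  [4]=1
  size 2 → [1,2]=2  [1,4]=2  [2,4]=2  [3,4]=1
  size 3 → [0,3,4]=1  [1,2,4]=6  [1,3,4]=3  [2,3,4]=3
  first=0(a) contributes 12
  first=1(o) contributes 4
  first=2(u) contributes 4
|[w]| = 20

20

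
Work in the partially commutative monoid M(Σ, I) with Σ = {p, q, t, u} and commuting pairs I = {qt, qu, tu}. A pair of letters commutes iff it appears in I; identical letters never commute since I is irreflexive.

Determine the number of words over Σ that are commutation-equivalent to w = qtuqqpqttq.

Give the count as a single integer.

0(q) covers ∅
1(t) covers ∅
2(u) covers ∅
3(q) covers 0:q
4(q) covers 3:q
5(p) covers 1:t, 2:u, 4:q
6(q) covers 5:p
7(t) covers 5:p
8(t) covers 7:t
9(q) covers 6:q
floor of heap: 0:q, 1:t, 2:u
completions by unplaced set U, small U first (add the entries for U minus each lowest piece of U):
  |U|=1: {8}:1  {9}:1
  |U|=2: {6,9}:1  {7,8}:1  {8,9}:2
  |U|=3: {6,8,9}:3  {7,8,9}:3
  |U|=4: {6,7,8,9}:6
  |U|=5: {5,6,7,8,9}:6
  |U|=6: {1,5,6,7,8,9}:6  {2,5,6,7,8,9}:6  {4,5,6,7,8,9}:6
  |U|=7: {1,2,5,6,7,8,9}:12  {1,4,5,6,7,8,9}:12  {2,4,5,6,7,8,9}:12  {3,4,5,6,7,8,9}:6
  |U|=8: {0,3,4,5,6,7,8,9}:6  {1,2,4,5,6,7,8,9}:36  {1,3,4,5,6,7,8,9}:18  {2,3,4,5,6,7,8,9}:18
  start at 0(q): 72
  start at 1(t): 24
  start at 2(u): 24
sum over floor = 120

120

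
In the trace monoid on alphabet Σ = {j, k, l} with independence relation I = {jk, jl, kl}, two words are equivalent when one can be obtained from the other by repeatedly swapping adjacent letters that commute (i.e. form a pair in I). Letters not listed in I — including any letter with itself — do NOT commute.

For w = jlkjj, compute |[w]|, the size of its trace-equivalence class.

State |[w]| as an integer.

20

piece 0:j — minimal
piece 1:l — minimal
piece 2:k — minimal
piece 3:j rests on {0:j}
piece 4:j rests on {3:j}
minimal pieces: {0:j, 1:l, 2:k}
ways to finish when only these pieces remain (= sum over removing one remaining piece with nothing left below it):
  1 left: {1}→1  {2}→1  {4}→1
  2 left: {1,2}→2  {1,4}→2  {2,4}→2  {3,4}→1
  3 left: {0,3,4}→1  {1,2,4}→6  {1,3,4}→3  {2,3,4}→3
  placing 0:j first → 12 extensions
  placing 1:l first → 4 extensions
  placing 2:k first → 4 extensions
total linear extensions = 20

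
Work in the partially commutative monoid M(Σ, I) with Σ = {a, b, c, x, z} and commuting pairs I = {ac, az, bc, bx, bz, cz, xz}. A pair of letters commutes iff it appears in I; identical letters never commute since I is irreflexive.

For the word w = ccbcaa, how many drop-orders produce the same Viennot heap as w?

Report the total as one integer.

0(c) covers ∅
1(c) covers 0:c
2(b) covers ∅
3(c) covers 1:c
4(a) covers 2:b
5(a) covers 4:a
floor of heap: 0:c, 2:b
completions by unplaced set U, small U first (add the entries for U minus each lowest piece of U):
  |U|=1: {3}:1  {5}:1
  |U|=2: {1,3}:1  {3,5}:2  {4,5}:1
  |U|=3: {0,1,3}:1  {1,3,5}:3  {2,4,5}:1  {3,4,5}:3
  |U|=4: {0,1,3,5}:4  {1,3,4,5}:6  {2,3,4,5}:4
  start at 0(c): 10
  start at 2(b): 10
sum over floor = 20

20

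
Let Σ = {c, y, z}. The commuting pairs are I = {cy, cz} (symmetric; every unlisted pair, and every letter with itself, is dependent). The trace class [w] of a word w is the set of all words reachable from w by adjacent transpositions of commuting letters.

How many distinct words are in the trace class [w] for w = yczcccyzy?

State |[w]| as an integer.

126

0(y) covers ∅
1(c) covers ∅
2(z) covers 0:y
3(c) covers 1:c
4(c) covers 3:c
5(c) covers 4:c
6(y) covers 2:z
7(z) covers 6:y
8(y) covers 7:z
floor of heap: 0:y, 1:c
completions by unplaced set U, small U first (add the entries for U minus each lowest piece of U):
  |U|=1: {5}:1  {8}:1
  |U|=2: {4,5}:1  {5,8}:2  {7,8}:1
  |U|=3: {3,4,5}:1  {4,5,8}:3  {5,7,8}:3  {6,7,8}:1
  |U|=4: {1,3,4,5}:1  {2,6,7,8}:1  {3,4,5,8}:4  {4,5,7,8}:6  {5,6,7,8}:4
  |U|=5: {0,2,6,7,8}:1  {1,3,4,5,8}:5  {2,5,6,7,8}:5  {3,4,5,7,8}:10  {4,5,6,7,8}:10
  |U|=6: {0,2,5,6,7,8}:6  {1,3,4,5,7,8}:15  {2,4,5,6,7,8}:15  {3,4,5,6,7,8}:20
  |U|=7: {0,2,4,5,6,7,8}:21  {1,3,4,5,6,7,8}:35  {2,3,4,5,6,7,8}:35
  start at 0(y): 70
  start at 1(c): 56
sum over floor = 126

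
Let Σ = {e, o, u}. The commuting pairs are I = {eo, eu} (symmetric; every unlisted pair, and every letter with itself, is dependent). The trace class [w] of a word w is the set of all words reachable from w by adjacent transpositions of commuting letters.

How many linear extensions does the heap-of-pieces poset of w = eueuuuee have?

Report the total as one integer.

70

#0=e has no predecessor
#1=u has no predecessor
#2=e depends on [0:e]
#3=u depends on [1:u]
#4=u depends on [3:u]
#5=u depends on [4:u]
#6=e depends on [2:e]
#7=e depends on [6:e]
sources: [0:e, 1:u]
N(rest) = Σ N(rest − s) over sources s of rest; N(one piece) = 1:
  size 1 → [5]=1  [7]=1
  size 2 → [4,5]=1  [5,7]=2  [6,7]=1
  size 3 → [2,6,7]=1  [3,4,5]=1  [4,5,7]=3  [5,6,7]=3
  size 4 → [0,2,6,7]=1  [1,3,4,5]=1  [2,5,6,7]=4  [3,4,5,7]=4  [4,5,6,7]=6
  size 5 → [0,2,5,6,7]=5  [1,3,4,5,7]=5  [2,4,5,6,7]=10  [3,4,5,6,7]=10
  size 6 → [0,2,4,5,6,7]=15  [1,3,4,5,6,7]=15  [2,3,4,5,6,7]=20
  first=0(e) contributes 35
  first=1(u) contributes 35
|[w]| = 70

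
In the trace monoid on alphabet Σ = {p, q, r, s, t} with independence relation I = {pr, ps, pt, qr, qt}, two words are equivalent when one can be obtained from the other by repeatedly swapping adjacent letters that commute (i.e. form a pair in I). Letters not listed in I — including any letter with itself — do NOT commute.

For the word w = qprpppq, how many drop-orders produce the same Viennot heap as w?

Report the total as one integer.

7

drop 0:q onto floor
drop 1:p onto {0:q}
drop 2:r onto floor
drop 3:p onto {1:p}
drop 4:p onto {3:p}
drop 5:p onto {4:p}
drop 6:q onto {5:p}
ground layer = {0:q, 2:r}
drop-orders for the pieces not yet dropped (sum over which currently-grounded one goes next):
  1 to go: {2} 1  {6} 1
  2 to go: {2,6} 2  {5,6} 1
  3 to go: {2,5,6} 3  {4,5,6} 1
  4 to go: {2,4,5,6} 4  {3,4,5,6} 1
  5 to go: {1,3,4,5,6} 1  {2,3,4,5,6} 5
  if 0:q drops first: 6 orders
  if 2:r drops first: 1 orders
heap linearizations: 7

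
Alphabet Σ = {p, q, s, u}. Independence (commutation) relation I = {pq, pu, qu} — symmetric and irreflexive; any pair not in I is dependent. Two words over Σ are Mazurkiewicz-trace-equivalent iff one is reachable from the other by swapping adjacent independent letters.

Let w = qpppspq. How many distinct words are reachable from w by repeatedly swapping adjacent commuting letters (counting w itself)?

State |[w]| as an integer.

8

piece 0:q — minimal
piece 1:p — minimal
piece 2:p rests on {1:p}
piece 3:p rests on {2:p}
piece 4:s rests on {0:q, 3:p}
piece 5:p rests on {4:s}
piece 6:q rests on {4:s}
minimal pieces: {0:q, 1:p}
ways to finish when only these pieces remain (= sum over removing one remaining piece with nothing left below it):
  1 left: {5}→1  {6}→1
  2 left: {5,6}→2
  3 left: {4,5,6}→2
  4 left: {0,4,5,6}→2  {3,4,5,6}→2
  5 left: {0,3,4,5,6}→4  {2,3,4,5,6}→2
  placing 0:q first → 2 extensions
  placing 1:p first → 6 extensions
total linear extensions = 8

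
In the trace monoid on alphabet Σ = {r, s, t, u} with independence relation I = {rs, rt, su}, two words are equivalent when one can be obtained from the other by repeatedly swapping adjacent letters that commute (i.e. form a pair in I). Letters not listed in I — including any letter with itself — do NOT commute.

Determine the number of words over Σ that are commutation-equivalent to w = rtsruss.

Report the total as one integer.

drop 0:r onto floor
drop 1:t onto floor
drop 2:s onto {1:t}
drop 3:r onto {0:r}
drop 4:u onto {1:t, 3:r}
drop 5:s onto {2:s}
drop 6:s onto {5:s}
ground layer = {0:r, 1:t}
drop-orders for the pieces not yet dropped (sum over which currently-grounded one goes next):
  1 to go: {4} 1  {6} 1
  2 to go: {3,4} 1  {4,6} 2  {5,6} 1
  3 to go: {0,3,4} 1  {2,5,6} 1  {3,4,6} 3  {4,5,6} 3
  4 to go: {0,3,4,6} 4  {2,4,5,6} 4  {3,4,5,6} 6
  5 to go: {0,3,4,5,6} 10  {1,2,4,5,6} 4  {2,3,4,5,6} 10
  if 0:r drops first: 14 orders
  if 1:t drops first: 20 orders
heap linearizations: 34

34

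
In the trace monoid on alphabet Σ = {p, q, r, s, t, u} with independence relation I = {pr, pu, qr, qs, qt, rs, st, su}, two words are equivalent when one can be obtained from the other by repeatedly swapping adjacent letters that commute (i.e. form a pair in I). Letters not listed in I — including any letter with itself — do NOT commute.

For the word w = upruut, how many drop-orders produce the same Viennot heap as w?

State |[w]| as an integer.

drop 0:u onto floor
drop 1:p onto floor
drop 2:r onto {0:u}
drop 3:u onto {2:r}
drop 4:u onto {3:u}
drop 5:t onto {1:p, 4:u}
ground layer = {0:u, 1:p}
drop-orders for the pieces not yet dropped (sum over which currently-grounded one goes next):
  1 to go: {5} 1
  2 to go: {1,5} 1  {4,5} 1
  3 to go: {1,4,5} 2  {3,4,5} 1
  4 to go: {1,3,4,5} 3  {2,3,4,5} 1
  if 0:u drops first: 4 orders
  if 1:p drops first: 1 orders
heap linearizations: 5

5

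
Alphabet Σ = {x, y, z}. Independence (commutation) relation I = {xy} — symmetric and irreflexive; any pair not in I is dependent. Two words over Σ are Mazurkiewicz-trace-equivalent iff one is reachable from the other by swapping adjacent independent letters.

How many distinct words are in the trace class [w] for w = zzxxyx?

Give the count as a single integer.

4

0(z) covers ∅
1(z) covers 0:z
2(x) covers 1:z
3(x) covers 2:x
4(y) covers 1:z
5(x) covers 3:x
floor of heap: 0:z
completions by unplaced set U, small U first (add the entries for U minus each lowest piece of U):
  |U|=1: {4}:1  {5}:1
  |U|=2: {3,5}:1  {4,5}:2
  |U|=3: {2,3,5}:1  {3,4,5}:3
  |U|=4: {2,3,4,5}:4
  start at 0(z): 4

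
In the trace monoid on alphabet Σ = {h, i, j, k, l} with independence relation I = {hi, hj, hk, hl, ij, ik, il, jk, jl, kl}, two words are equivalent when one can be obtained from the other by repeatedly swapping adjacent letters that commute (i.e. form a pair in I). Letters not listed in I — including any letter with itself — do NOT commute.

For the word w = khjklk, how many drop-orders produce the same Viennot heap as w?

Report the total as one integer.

120

#0=k has no predecessor
#1=h has no predecessor
#2=j has no predecessor
#3=k depends on [0:k]
#4=l has no predecessor
#5=k depends on [3:k]
sources: [0:k, 1:h, 2:j, 4:l]
N(rest) = Σ N(rest − s) over sources s of rest; N(one piece) = 1:
  size 1 → [1]=1  [2]=1  [4]=1  [5]=1
  size 2 → [1,2]=2  [1,4]=2  [1,5]=2  [2,4]=2  [2,5]=2  [3,5]=1  [4,5]=2
  size 3 → [0,3,5]=1  [1,2,4]=6  [1,2,5]=6  [1,3,5]=3  [1,4,5]=6  [2,3,5]=3  [2,4,5]=6  [3,4,5]=3
  size 4 → [0,1,3,5]=4  [0,2,3,5]=4  [0,3,4,5]=4  [1,2,3,5]=12  [1,2,4,5]=24  [1,3,4,5]=12  [2,3,4,5]=12
  first=0(k) contributes 60
  first=1(h) contributes 20
  first=2(j) contributes 20
  first=4(l) contributes 20
|[w]| = 120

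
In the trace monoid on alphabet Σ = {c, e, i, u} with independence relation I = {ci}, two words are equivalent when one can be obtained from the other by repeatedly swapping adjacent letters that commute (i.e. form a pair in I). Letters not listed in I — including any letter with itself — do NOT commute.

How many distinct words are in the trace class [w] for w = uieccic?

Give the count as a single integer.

drop 0:u onto floor
drop 1:i onto {0:u}
drop 2:e onto {1:i}
drop 3:c onto {2:e}
drop 4:c onto {3:c}
drop 5:i onto {2:e}
drop 6:c onto {4:c}
ground layer = {0:u}
drop-orders for the pieces not yet dropped (sum over which currently-grounded one goes next):
  1 to go: {5} 1  {6} 1
  2 to go: {4,6} 1  {5,6} 2
  3 to go: {3,4,6} 1  {4,5,6} 3
  4 to go: {3,4,5,6} 4
  5 to go: {2,3,4,5,6} 4
  if 0:u drops first: 4 orders

4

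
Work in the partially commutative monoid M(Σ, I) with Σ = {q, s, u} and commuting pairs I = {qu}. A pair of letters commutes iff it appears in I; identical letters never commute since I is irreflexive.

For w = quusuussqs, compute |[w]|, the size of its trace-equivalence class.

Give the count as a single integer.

3

0(q) covers ∅
1(u) covers ∅
2(u) covers 1:u
3(s) covers 0:q, 2:u
4(u) covers 3:s
5(u) covers 4:u
6(s) covers 5:u
7(s) covers 6:s
8(q) covers 7:s
9(s) covers 8:q
floor of heap: 0:q, 1:u
completions by unplaced set U, small U first (add the entries for U minus each lowest piece of U):
  |U|=1: {9}:1
  |U|=2: {8,9}:1
  |U|=3: {7,8,9}:1
  |U|=4: {6,7,8,9}:1
  |U|=5: {5,6,7,8,9}:1
  |U|=6: {4,5,6,7,8,9}:1
  |U|=7: {3,4,5,6,7,8,9}:1
  |U|=8: {0,3,4,5,6,7,8,9}:1  {2,3,4,5,6,7,8,9}:1
  start at 0(q): 1
  start at 1(u): 2
sum over floor = 3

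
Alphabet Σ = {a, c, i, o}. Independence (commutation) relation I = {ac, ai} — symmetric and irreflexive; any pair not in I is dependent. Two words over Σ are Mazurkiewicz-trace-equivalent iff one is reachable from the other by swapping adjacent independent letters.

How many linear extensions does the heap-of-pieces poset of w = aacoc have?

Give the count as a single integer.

drop 0:a onto floor
drop 1:a onto {0:a}
drop 2:c onto floor
drop 3:o onto {1:a, 2:c}
drop 4:c onto {3:o}
ground layer = {0:a, 2:c}
drop-orders for the pieces not yet dropped (sum over which currently-grounded one goes next):
  1 to go: {4} 1
  2 to go: {3,4} 1
  3 to go: {1,3,4} 1  {2,3,4} 1
  if 0:a drops first: 2 orders
  if 2:c drops first: 1 orders
heap linearizations: 3

3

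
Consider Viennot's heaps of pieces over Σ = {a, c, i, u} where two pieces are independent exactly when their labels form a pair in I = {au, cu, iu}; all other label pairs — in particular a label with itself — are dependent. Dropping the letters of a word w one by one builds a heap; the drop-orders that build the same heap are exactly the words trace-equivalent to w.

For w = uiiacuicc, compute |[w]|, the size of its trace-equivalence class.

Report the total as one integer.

drop 0:u onto floor
drop 1:i onto floor
drop 2:i onto {1:i}
drop 3:a onto {2:i}
drop 4:c onto {3:a}
drop 5:u onto {0:u}
drop 6:i onto {4:c}
drop 7:c onto {6:i}
drop 8:c onto {7:c}
ground layer = {0:u, 1:i}
drop-orders for the pieces not yet dropped (sum over which currently-grounded one goes next):
  1 to go: {5} 1  {8} 1
  2 to go: {0,5} 1  {5,8} 2  {7,8} 1
  3 to go: {0,5,8} 3  {5,7,8} 3  {6,7,8} 1
  4 to go: {0,5,7,8} 6  {4,6,7,8} 1  {5,6,7,8} 4
  5 to go: {0,5,6,7,8} 10  {3,4,6,7,8} 1  {4,5,6,7,8} 5
  6 to go: {0,4,5,6,7,8} 15  {2,3,4,6,7,8} 1  {3,4,5,6,7,8} 6
  7 to go: {0,3,4,5,6,7,8} 21  {1,2,3,4,6,7,8} 1  {2,3,4,5,6,7,8} 7
  if 0:u drops first: 8 orders
  if 1:i drops first: 28 orders
heap linearizations: 36

36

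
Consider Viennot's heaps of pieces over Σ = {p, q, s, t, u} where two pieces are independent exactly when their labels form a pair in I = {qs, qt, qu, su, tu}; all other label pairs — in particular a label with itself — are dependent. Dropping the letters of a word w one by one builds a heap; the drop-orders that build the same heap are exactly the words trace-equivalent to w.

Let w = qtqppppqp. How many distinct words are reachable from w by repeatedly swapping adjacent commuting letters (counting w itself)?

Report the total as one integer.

3

drop 0:q onto floor
drop 1:t onto floor
drop 2:q onto {0:q}
drop 3:p onto {1:t, 2:q}
drop 4:p onto {3:p}
drop 5:p onto {4:p}
drop 6:p onto {5:p}
drop 7:q onto {6:p}
drop 8:p onto {7:q}
ground layer = {0:q, 1:t}
drop-orders for the pieces not yet dropped (sum over which currently-grounded one goes next):
  1 to go: {8} 1
  2 to go: {7,8} 1
  3 to go: {6,7,8} 1
  4 to go: {5,6,7,8} 1
  5 to go: {4,5,6,7,8} 1
  6 to go: {3,4,5,6,7,8} 1
  7 to go: {1,3,4,5,6,7,8} 1  {2,3,4,5,6,7,8} 1
  if 0:q drops first: 2 orders
  if 1:t drops first: 1 orders
heap linearizations: 3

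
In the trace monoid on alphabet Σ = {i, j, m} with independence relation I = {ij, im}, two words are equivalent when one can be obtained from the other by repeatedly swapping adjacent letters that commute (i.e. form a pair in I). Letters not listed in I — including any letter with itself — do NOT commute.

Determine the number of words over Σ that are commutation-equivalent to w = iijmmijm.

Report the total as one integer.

0(i) covers ∅
1(i) covers 0:i
2(j) covers ∅
3(m) covers 2:j
4(m) covers 3:m
5(i) covers 1:i
6(j) covers 4:m
7(m) covers 6:j
floor of heap: 0:i, 2:j
completions by unplaced set U, small U first (add the entries for U minus each lowest piece of U):
  |U|=1: {5}:1  {7}:1
  |U|=2: {1,5}:1  {5,7}:2  {6,7}:1
  |U|=3: {0,1,5}:1  {1,5,7}:3  {4,6,7}:1  {5,6,7}:3
  |U|=4: {0,1,5,7}:4  {1,5,6,7}:6  {3,4,6,7}:1  {4,5,6,7}:4
  |U|=5: {0,1,5,6,7}:10  {1,4,5,6,7}:10  {2,3,4,6,7}:1  {3,4,5,6,7}:5
  |U|=6: {0,1,4,5,6,7}:20  {1,3,4,5,6,7}:15  {2,3,4,5,6,7}:6
  start at 0(i): 21
  start at 2(j): 35
sum over floor = 56

56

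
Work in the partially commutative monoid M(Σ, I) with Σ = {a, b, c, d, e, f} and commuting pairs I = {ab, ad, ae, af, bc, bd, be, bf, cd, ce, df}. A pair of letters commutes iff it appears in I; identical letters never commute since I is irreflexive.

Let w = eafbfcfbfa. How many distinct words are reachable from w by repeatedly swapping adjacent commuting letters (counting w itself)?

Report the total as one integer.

0(e) covers ∅
1(a) covers ∅
2(f) covers 0:e
3(b) covers ∅
4(f) covers 2:f
5(c) covers 1:a, 4:f
6(f) covers 5:c
7(b) covers 3:b
8(f) covers 6:f
9(a) covers 5:c
floor of heap: 0:e, 1:a, 3:b
completions by unplaced set U, small U first (add the entries for U minus each lowest piece of U):
  |U|=1: {7}:1  {8}:1  {9}:1
  |U|=2: {3,7}:1  {6,8}:1  {7,8}:2  {7,9}:2  {8,9}:2
  |U|=3: {3,7,8}:3  {3,7,9}:3  {6,7,8}:3  {6,8,9}:3  {7,8,9}:6
  |U|=4: {3,6,7,8}:6  {3,7,8,9}:12  {5,6,8,9}:3  {6,7,8,9}:12
  |U|=5: {1,5,6,8,9}:3  {3,6,7,8,9}:30  {4,5,6,8,9}:3  {5,6,7,8,9}:15
  |U|=6: {1,4,5,6,8,9}:6  {1,5,6,7,8,9}:18  {2,4,5,6,8,9}:3  {3,5,6,7,8,9}:45  {4,5,6,7,8,9}:18
  |U|=7: {0,2,4,5,6,8,9}:3  {1,2,4,5,6,8,9}:9  {1,3,5,6,7,8,9}:63  {1,4,5,6,7,8,9}:42  {2,4,5,6,7,8,9}:21  {3,4,5,6,7,8,9}:63
  |U|=8: {0,1,2,4,5,6,8,9}:12  {0,2,4,5,6,7,8,9}:24  {1,2,4,5,6,7,8,9}:72  {1,3,4,5,6,7,8,9}:168  {2,3,4,5,6,7,8,9}:84
  start at 0(e): 324
  start at 1(a): 108
  start at 3(b): 108
sum over floor = 540

540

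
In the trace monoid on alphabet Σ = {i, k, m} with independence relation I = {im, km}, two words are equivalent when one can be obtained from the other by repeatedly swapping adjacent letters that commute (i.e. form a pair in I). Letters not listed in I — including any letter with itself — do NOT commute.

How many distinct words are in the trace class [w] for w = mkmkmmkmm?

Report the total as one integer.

84

piece 0:m — minimal
piece 1:k — minimal
piece 2:m rests on {0:m}
piece 3:k rests on {1:k}
piece 4:m rests on {2:m}
piece 5:m rests on {4:m}
piece 6:k rests on {3:k}
piece 7:m rests on {5:m}
piece 8:m rests on {7:m}
minimal pieces: {0:m, 1:k}
ways to finish when only these pieces remain (= sum over removing one remaining piece with nothing left below it):
  1 left: {6}→1  {8}→1
  2 left: {3,6}→1  {6,8}→2  {7,8}→1
  3 left: {1,3,6}→1  {3,6,8}→3  {5,7,8}→1  {6,7,8}→3
  4 left: {1,3,6,8}→4  {3,6,7,8}→6  {4,5,7,8}→1  {5,6,7,8}→4
  5 left: {1,3,6,7,8}→10  {2,4,5,7,8}→1  {3,5,6,7,8}→10  {4,5,6,7,8}→5
  6 left: {0,2,4,5,7,8}→1  {1,3,5,6,7,8}→20  {2,4,5,6,7,8}→6  {3,4,5,6,7,8}→15
  7 left: {0,2,4,5,6,7,8}→7  {1,3,4,5,6,7,8}→35  {2,3,4,5,6,7,8}→21
  placing 0:m first → 56 extensions
  placing 1:k first → 28 extensions
total linear extensions = 84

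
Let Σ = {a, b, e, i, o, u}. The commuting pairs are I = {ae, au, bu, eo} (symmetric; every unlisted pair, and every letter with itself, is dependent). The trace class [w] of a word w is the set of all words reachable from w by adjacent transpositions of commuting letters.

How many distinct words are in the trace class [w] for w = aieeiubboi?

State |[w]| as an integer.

3

piece 0:a — minimal
piece 1:i rests on {0:a}
piece 2:e rests on {1:i}
piece 3:e rests on {2:e}
piece 4:i rests on {3:e}
piece 5:u rests on {4:i}
piece 6:b rests on {4:i}
piece 7:b rests on {6:b}
piece 8:o rests on {5:u, 7:b}
piece 9:i rests on {8:o}
minimal pieces: {0:a}
ways to finish when only these pieces remain (= sum over removing one remaining piece with nothing left below it):
  1 left: {9}→1
  2 left: {8,9}→1
  3 left: {5,8,9}→1  {7,8,9}→1
  4 left: {5,7,8,9}→2  {6,7,8,9}→1
  5 left: {5,6,7,8,9}→3
  6 left: {4,5,6,7,8,9}→3
  7 left: {3,4,5,6,7,8,9}→3
  8 left: {2,3,4,5,6,7,8,9}→3
  placing 0:a first → 3 extensions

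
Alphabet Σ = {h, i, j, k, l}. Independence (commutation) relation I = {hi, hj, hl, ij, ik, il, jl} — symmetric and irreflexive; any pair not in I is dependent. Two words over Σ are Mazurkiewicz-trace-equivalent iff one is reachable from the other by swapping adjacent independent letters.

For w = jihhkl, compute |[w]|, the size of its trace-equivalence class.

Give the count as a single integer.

18

#0=j has no predecessor
#1=i has no predecessor
#2=h has no predecessor
#3=h depends on [2:h]
#4=k depends on [0:j, 3:h]
#5=l depends on [4:k]
sources: [0:j, 1:i, 2:h]
N(rest) = Σ N(rest − s) over sources s of rest; N(one piece) = 1:
  size 1 → [1]=1  [5]=1
  size 2 → [1,5]=2  [4,5]=1
  size 3 → [0,4,5]=1  [1,4,5]=3  [3,4,5]=1
  size 4 → [0,1,4,5]=4  [0,3,4,5]=2  [1,3,4,5]=4  [2,3,4,5]=1
  first=0(j) contributes 5
  first=1(i) contributes 3
  first=2(h) contributes 10
|[w]| = 18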